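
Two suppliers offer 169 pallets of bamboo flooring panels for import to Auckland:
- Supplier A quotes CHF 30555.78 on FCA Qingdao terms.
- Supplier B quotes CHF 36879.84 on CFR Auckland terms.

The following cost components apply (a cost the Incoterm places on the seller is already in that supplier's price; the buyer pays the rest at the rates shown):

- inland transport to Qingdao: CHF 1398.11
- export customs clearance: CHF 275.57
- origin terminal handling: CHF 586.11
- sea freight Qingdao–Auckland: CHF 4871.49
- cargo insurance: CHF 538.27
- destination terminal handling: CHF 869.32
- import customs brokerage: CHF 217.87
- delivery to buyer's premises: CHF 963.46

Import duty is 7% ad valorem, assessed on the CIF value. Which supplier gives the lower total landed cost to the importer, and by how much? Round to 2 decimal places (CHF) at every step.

Supplier A is cheaper by CHF 927.11

Supplier A (FCA):
CIF value = FCA price + origin terminal + freight + insurance = 30555.78 + 586.11 + 4871.49 + 538.27 = 36551.65
Import duty = 36551.65 × 7% = 2558.62
Buyer bears (A): 586.11 + 4871.49 + 538.27 + 869.32 + 217.87 + 963.46 = 8046.52
Landed cost (A) = invoice 30555.78 + 8046.52 + duty 2558.62 = 41160.92
Supplier B (CFR):
CIF value = CFR price + insurance = 36879.84 + 538.27 = 37418.11
Import duty = 37418.11 × 7% = 2619.27
Buyer bears (B): 538.27 + 869.32 + 217.87 + 963.46 = 2588.92
Landed cost (B) = invoice 36879.84 + 2588.92 + duty 2619.27 = 42088.03
Difference = |41160.92 − 42088.03| = 927.11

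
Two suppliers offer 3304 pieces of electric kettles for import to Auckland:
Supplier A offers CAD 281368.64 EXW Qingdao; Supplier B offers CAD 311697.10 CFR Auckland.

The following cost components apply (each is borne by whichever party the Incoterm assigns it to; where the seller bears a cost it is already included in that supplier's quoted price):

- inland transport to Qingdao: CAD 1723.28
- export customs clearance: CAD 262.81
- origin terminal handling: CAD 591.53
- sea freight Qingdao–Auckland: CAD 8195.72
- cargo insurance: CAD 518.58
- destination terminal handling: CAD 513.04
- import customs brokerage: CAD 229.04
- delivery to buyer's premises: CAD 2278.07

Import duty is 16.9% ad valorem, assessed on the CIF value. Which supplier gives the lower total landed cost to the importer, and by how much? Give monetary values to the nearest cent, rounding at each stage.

Supplier A (EXW):
CIF value = EXW price + inland to port + export clearance + origin terminal + freight + insurance = 281368.64 + 1723.28 + 262.81 + 591.53 + 8195.72 + 518.58 = 292660.56
Import duty = 292660.56 × 16.9% = 49459.63
Buyer bears (A): 1723.28 + 262.81 + 591.53 + 8195.72 + 518.58 + 513.04 + 229.04 + 2278.07 = 14312.07
Landed cost (A) = invoice 281368.64 + 14312.07 + duty 49459.63 = 345140.34
Supplier B (CFR):
CIF value = CFR price + insurance = 311697.10 + 518.58 = 312215.68
Import duty = 312215.68 × 16.9% = 52764.45
Buyer bears (B): 518.58 + 513.04 + 229.04 + 2278.07 = 3538.73
Landed cost (B) = invoice 311697.10 + 3538.73 + duty 52764.45 = 368000.28
Difference = |345140.34 − 368000.28| = 22859.94

Supplier A is cheaper by CAD 22859.94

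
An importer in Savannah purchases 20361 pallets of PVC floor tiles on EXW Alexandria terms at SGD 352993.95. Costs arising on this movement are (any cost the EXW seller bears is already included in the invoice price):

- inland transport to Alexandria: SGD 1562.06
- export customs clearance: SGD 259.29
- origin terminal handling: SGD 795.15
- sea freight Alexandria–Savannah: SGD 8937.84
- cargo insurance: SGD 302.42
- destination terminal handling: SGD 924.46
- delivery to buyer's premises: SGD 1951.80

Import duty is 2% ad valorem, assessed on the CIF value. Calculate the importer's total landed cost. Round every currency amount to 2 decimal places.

EXW: the seller makes goods available at their premises; the buyer bears all onward costs.
CIF value = EXW price + inland to port + export clearance + origin terminal + freight + insurance = 352993.95 + 1562.06 + 259.29 + 795.15 + 8937.84 + 302.42 = 364850.71
Import duty = 364850.71 × 2% = 7297.01
Buyer bears: inland to port 1562.06 + export clearance 259.29 + origin terminal 795.15 + freight 8937.84 + insurance 302.42 + destination terminal 924.46 + delivery 1951.80 + duty 7297.01 = 22030.03
Landed cost = invoice 352993.95 + 22030.03 = 375023.98

Total landed cost: SGD 375023.98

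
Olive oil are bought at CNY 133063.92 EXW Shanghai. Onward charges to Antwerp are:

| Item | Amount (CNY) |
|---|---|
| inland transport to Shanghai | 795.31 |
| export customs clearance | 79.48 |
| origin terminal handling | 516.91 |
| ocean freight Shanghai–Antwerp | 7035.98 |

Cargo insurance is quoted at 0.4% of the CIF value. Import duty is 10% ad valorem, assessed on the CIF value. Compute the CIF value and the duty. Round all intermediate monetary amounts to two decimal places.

CIF value: CNY 142059.84; import duty: CNY 14205.98

Let C be the CIF value. C = EXW price + pre-shipment costs + freight + 0.4% × C
C − 0.4% × C = 133063.92 + 795.31 + 79.48 + 516.91 + 7035.98
0.996 × C = 141491.60
C = 141491.60 / 0.996 = 142059.84
Insurance premium = 0.4% × 142059.84 = 568.24
Import duty = 142059.84 × 10% = 14205.98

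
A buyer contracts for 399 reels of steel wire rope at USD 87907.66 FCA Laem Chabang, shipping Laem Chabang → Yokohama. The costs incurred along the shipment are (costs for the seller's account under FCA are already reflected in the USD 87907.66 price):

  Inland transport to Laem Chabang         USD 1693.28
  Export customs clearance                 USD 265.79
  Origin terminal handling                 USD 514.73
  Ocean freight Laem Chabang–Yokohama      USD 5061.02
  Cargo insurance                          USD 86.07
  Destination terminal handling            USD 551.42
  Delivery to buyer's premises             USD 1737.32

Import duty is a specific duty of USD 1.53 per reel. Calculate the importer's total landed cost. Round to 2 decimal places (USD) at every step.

FCA: the seller delivers export-cleared goods to the carrier; the buyer bears costs from that point.
Already in the invoice (seller's account under FCA): inland to port, export clearance — exclude.
CIF value = FCA price + origin terminal + freight + insurance = 87907.66 + 514.73 + 5061.02 + 86.07 = 93569.48
Import duty = 399 × 1.53 = 610.47
Buyer bears: origin terminal 514.73 + freight 5061.02 + insurance 86.07 + destination terminal 551.42 + delivery 1737.32 + duty 610.47 = 8561.03
Landed cost = invoice 87907.66 + 8561.03 = 96468.69

Total landed cost: USD 96468.69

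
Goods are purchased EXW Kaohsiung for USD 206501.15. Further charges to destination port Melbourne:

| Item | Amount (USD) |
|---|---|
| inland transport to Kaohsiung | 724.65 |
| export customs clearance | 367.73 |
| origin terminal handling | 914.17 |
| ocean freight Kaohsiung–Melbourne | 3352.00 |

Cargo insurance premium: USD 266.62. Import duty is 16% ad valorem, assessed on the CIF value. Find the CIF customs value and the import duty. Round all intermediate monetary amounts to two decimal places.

CIF value: USD 212126.32; import duty: USD 33940.21

CIF = EXW price + pre-shipment costs + freight + insurance
CIF = 206501.15 + 724.65 + 367.73 + 914.17 + 3352.00 + 266.62 = 212126.32
Import duty = 212126.32 × 16% = 33940.21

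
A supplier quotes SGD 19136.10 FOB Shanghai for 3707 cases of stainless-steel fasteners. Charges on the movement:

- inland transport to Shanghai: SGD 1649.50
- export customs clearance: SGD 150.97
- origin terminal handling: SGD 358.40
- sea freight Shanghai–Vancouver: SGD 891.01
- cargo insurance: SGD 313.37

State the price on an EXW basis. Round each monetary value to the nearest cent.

EXW price: SGD 16977.23

Not relevant to the conversion: freight, insurance — on the buyer under both terms; not part of either seller's price.
From FOB to EXW, the seller no longer bears: inland to port, export clearance, origin terminal.
EXW price = 19136.10 − 1649.50 − 150.97 − 358.40 = 16977.23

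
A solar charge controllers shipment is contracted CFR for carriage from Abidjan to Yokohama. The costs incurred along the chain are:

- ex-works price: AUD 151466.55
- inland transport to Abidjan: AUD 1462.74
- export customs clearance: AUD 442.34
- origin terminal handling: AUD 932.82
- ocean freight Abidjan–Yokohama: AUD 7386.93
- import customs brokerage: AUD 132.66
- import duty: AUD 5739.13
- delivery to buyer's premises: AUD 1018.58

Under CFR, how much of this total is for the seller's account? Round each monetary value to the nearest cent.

Seller's account: AUD 161691.38

CFR: the seller pays costs through ocean freight to the destination port, but not insurance.
Seller's account: goods 151466.55 + inland to port 1462.74 + export clearance 442.34 + origin terminal 932.82 + freight 7386.93 = 161691.38
Buyer's account: brokerage 132.66 + duty 5739.13 + delivery 1018.58 = 6890.37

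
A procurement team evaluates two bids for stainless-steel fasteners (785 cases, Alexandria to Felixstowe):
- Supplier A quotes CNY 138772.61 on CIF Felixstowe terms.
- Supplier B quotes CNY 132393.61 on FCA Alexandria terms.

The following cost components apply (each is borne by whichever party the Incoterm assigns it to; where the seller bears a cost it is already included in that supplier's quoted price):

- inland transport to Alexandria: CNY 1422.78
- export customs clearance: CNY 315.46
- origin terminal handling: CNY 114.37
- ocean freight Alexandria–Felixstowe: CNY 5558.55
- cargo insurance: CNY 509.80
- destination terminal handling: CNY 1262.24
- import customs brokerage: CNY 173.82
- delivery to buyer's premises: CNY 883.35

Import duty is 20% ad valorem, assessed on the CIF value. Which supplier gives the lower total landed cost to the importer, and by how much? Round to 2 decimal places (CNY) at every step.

Supplier B is cheaper by CNY 235.53

Supplier A (CIF):
The CIF price already equals the CIF value: 138772.61
Import duty = 138772.61 × 20% = 27754.52
Buyer bears (A): 1262.24 + 173.82 + 883.35 = 2319.41
Landed cost (A) = invoice 138772.61 + 2319.41 + duty 27754.52 = 168846.54
Supplier B (FCA):
CIF value = FCA price + origin terminal + freight + insurance = 132393.61 + 114.37 + 5558.55 + 509.80 = 138576.33
Import duty = 138576.33 × 20% = 27715.27
Buyer bears (B): 114.37 + 5558.55 + 509.80 + 1262.24 + 173.82 + 883.35 = 8502.13
Landed cost (B) = invoice 132393.61 + 8502.13 + duty 27715.27 = 168611.01
Difference = |168846.54 − 168611.01| = 235.53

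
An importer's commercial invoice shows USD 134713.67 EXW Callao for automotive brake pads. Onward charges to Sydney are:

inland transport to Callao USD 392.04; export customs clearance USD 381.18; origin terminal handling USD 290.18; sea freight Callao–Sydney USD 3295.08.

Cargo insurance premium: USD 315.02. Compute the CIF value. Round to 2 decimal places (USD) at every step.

CIF = EXW price + pre-shipment costs + freight + insurance
CIF = 134713.67 + 392.04 + 381.18 + 290.18 + 3295.08 + 315.02 = 139387.17

CIF value: USD 139387.17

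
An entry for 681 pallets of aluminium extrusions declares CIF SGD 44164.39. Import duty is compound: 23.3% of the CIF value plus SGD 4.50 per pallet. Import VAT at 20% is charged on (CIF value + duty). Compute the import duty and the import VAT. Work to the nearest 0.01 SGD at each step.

Ad valorem component: 44164.39 × 23.3% = 10290.30
Specific component: 681 × 4.50 = 3064.50
Import duty = 10290.30 + 3064.50 = 13354.80
VAT base = CIF + duty = 44164.39 + 13354.80 = 57519.19
Import VAT = 57519.19 × 20% = 11503.84

Import duty: SGD 13354.80; import VAT: SGD 11503.84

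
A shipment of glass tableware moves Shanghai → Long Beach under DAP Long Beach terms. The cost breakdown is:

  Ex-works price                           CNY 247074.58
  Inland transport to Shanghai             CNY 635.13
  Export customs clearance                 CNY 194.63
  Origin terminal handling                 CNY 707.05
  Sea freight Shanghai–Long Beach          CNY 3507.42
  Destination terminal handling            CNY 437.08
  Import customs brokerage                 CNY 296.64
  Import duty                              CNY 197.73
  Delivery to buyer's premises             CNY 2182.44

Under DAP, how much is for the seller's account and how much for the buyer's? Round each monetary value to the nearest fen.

DAP: the seller bears all costs to the named destination except import duty and clearance.
Seller's account: goods 247074.58 + inland to port 635.13 + export clearance 194.63 + origin terminal 707.05 + freight 3507.42 + destination terminal 437.08 + delivery 2182.44 = 254738.33
Buyer's account: brokerage 296.64 + duty 197.73 = 494.37

Seller: CNY 254738.33; buyer: CNY 494.37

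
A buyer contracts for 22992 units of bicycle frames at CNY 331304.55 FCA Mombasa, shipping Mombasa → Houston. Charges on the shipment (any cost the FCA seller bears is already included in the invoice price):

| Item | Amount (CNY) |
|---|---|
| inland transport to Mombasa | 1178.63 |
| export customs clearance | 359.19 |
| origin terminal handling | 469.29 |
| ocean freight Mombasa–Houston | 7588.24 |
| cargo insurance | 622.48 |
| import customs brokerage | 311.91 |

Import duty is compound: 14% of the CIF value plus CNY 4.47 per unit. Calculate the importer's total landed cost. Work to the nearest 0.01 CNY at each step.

Total landed cost: CNY 490668.55

FCA: the seller delivers export-cleared goods to the carrier; the buyer bears costs from that point.
Already in the invoice (seller's account under FCA): inland to port, export clearance — exclude.
CIF value = FCA price + origin terminal + freight + insurance = 331304.55 + 469.29 + 7588.24 + 622.48 = 339984.56
Ad valorem component: 339984.56 × 14% = 47597.84
Specific component: 22992 × 4.47 = 102774.24
Import duty = 47597.84 + 102774.24 = 150372.08
Buyer bears: origin terminal 469.29 + freight 7588.24 + insurance 622.48 + brokerage 311.91 + duty 150372.08 = 159364.00
Landed cost = invoice 331304.55 + 159364.00 = 490668.55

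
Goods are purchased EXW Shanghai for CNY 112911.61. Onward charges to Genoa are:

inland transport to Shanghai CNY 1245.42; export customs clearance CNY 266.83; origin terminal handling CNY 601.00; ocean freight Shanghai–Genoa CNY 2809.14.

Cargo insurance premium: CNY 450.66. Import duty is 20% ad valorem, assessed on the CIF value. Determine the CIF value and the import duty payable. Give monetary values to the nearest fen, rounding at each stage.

CIF value: CNY 118284.66; import duty: CNY 23656.93

CIF = EXW price + pre-shipment costs + freight + insurance
CIF = 112911.61 + 1245.42 + 266.83 + 601.00 + 2809.14 + 450.66 = 118284.66
Import duty = 118284.66 × 20% = 23656.93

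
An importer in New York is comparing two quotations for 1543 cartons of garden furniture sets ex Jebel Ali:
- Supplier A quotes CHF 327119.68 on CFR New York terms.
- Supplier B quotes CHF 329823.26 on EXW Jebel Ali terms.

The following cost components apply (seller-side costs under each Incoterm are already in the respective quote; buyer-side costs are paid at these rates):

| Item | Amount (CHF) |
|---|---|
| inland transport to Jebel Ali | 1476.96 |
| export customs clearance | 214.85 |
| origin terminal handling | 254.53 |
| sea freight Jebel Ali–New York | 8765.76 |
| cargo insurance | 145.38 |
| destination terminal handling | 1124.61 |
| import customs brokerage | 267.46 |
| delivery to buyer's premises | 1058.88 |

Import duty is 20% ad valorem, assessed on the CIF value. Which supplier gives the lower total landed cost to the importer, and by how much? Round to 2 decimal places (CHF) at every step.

Supplier A is cheaper by CHF 16098.82

Supplier A (CFR):
CIF value = CFR price + insurance = 327119.68 + 145.38 = 327265.06
Import duty = 327265.06 × 20% = 65453.01
Buyer bears (A): 145.38 + 1124.61 + 267.46 + 1058.88 = 2596.33
Landed cost (A) = invoice 327119.68 + 2596.33 + duty 65453.01 = 395169.02
Supplier B (EXW):
CIF value = EXW price + inland to port + export clearance + origin terminal + freight + insurance = 329823.26 + 1476.96 + 214.85 + 254.53 + 8765.76 + 145.38 = 340680.74
Import duty = 340680.74 × 20% = 68136.15
Buyer bears (B): 1476.96 + 214.85 + 254.53 + 8765.76 + 145.38 + 1124.61 + 267.46 + 1058.88 = 13308.43
Landed cost (B) = invoice 329823.26 + 13308.43 + duty 68136.15 = 411267.84
Difference = |395169.02 − 411267.84| = 16098.82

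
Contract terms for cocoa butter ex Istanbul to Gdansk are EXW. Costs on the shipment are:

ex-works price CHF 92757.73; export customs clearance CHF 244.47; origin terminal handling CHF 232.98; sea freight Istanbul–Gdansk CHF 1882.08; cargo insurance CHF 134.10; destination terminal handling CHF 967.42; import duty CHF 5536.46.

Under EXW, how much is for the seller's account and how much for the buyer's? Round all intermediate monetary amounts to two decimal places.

Seller: CHF 92757.73; buyer: CHF 8997.51

EXW: the seller makes goods available at their premises; the buyer bears all onward costs.
Seller's account: goods 92757.73 = 92757.73
Buyer's account: export clearance 244.47 + origin terminal 232.98 + freight 1882.08 + insurance 134.10 + destination terminal 967.42 + duty 5536.46 = 8997.51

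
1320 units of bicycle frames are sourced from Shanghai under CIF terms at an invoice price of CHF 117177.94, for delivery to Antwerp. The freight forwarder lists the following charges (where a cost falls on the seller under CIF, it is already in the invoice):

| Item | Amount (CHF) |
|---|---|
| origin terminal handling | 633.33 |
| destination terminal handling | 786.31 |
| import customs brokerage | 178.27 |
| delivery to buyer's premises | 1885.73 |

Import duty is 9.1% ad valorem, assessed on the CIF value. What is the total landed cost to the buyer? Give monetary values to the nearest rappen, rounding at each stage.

Total landed cost: CHF 130691.44

CIF: the seller pays costs through ocean freight and marine insurance to the destination port.
Already in the invoice (seller's account under CIF): origin terminal — exclude.
The CIF price already equals the CIF value: 117177.94
Import duty = 117177.94 × 9.1% = 10663.19
Buyer bears: destination terminal 786.31 + brokerage 178.27 + delivery 1885.73 + duty 10663.19 = 13513.50
Landed cost = invoice 117177.94 + 13513.50 = 130691.44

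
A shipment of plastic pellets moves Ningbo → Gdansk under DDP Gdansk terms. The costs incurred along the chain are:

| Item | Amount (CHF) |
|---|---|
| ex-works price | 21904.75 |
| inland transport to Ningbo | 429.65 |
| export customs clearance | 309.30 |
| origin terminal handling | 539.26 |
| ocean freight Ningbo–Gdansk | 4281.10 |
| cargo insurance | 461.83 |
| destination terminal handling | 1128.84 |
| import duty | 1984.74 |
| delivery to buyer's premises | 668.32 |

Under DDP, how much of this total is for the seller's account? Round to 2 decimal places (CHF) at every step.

DDP: the seller bears all costs including import duty.
Seller's account: goods 21904.75 + inland to port 429.65 + export clearance 309.30 + origin terminal 539.26 + freight 4281.10 + insurance 461.83 + destination terminal 1128.84 + duty 1984.74 + delivery 668.32 = 31707.79
Buyer's account: 0.00

Seller's account: CHF 31707.79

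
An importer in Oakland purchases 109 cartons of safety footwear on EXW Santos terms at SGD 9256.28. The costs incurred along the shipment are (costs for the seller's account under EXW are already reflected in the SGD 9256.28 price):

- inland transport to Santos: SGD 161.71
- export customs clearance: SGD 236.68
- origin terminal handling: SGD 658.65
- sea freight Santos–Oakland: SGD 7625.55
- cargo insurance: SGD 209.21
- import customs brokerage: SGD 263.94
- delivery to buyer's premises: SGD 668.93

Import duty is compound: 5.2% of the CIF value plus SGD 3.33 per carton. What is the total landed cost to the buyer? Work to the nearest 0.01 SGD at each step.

Total landed cost: SGD 20387.62

EXW: the seller makes goods available at their premises; the buyer bears all onward costs.
CIF value = EXW price + inland to port + export clearance + origin terminal + freight + insurance = 9256.28 + 161.71 + 236.68 + 658.65 + 7625.55 + 209.21 = 18148.08
Ad valorem component: 18148.08 × 5.2% = 943.70
Specific component: 109 × 3.33 = 362.97
Import duty = 943.70 + 362.97 = 1306.67
Buyer bears: inland to port 161.71 + export clearance 236.68 + origin terminal 658.65 + freight 7625.55 + insurance 209.21 + brokerage 263.94 + delivery 668.93 + duty 1306.67 = 11131.34
Landed cost = invoice 9256.28 + 11131.34 = 20387.62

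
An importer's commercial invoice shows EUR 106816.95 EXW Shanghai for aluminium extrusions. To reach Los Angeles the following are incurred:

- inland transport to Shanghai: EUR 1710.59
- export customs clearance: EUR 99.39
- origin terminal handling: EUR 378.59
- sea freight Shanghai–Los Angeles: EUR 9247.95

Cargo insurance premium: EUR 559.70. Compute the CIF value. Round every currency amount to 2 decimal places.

CIF value: EUR 118813.17

CIF = EXW price + pre-shipment costs + freight + insurance
CIF = 106816.95 + 1710.59 + 99.39 + 378.59 + 9247.95 + 559.70 = 118813.17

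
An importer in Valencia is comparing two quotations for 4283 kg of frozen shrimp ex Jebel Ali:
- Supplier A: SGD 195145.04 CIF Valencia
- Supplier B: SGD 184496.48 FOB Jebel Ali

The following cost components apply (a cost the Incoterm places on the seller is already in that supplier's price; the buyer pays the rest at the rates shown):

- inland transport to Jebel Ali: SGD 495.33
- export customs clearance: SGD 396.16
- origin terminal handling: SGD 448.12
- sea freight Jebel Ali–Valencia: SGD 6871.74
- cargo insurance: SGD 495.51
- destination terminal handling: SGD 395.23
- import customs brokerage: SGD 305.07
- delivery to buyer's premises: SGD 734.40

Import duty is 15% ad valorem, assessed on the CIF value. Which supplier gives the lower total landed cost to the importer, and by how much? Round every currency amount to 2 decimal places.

Supplier B is cheaper by SGD 3773.51

Supplier A (CIF):
The CIF price already equals the CIF value: 195145.04
Import duty = 195145.04 × 15% = 29271.76
Buyer bears (A): 395.23 + 305.07 + 734.40 = 1434.70
Landed cost (A) = invoice 195145.04 + 1434.70 + duty 29271.76 = 225851.50
Supplier B (FOB):
CIF value = FOB price + freight + insurance = 184496.48 + 6871.74 + 495.51 = 191863.73
Import duty = 191863.73 × 15% = 28779.56
Buyer bears (B): 6871.74 + 495.51 + 395.23 + 305.07 + 734.40 = 8801.95
Landed cost (B) = invoice 184496.48 + 8801.95 + duty 28779.56 = 222077.99
Difference = |225851.50 − 222077.99| = 3773.51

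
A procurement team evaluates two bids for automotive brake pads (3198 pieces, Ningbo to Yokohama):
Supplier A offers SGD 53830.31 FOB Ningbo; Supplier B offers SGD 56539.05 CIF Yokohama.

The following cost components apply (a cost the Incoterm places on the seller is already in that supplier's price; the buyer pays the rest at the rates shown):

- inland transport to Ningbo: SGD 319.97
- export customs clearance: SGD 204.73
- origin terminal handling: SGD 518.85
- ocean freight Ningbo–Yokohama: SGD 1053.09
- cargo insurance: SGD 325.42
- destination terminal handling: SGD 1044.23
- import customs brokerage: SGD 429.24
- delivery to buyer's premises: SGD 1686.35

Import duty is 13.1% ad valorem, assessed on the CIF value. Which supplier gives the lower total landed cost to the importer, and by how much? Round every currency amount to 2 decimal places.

Supplier A is cheaper by SGD 1504.49

Supplier A (FOB):
CIF value = FOB price + freight + insurance = 53830.31 + 1053.09 + 325.42 = 55208.82
Import duty = 55208.82 × 13.1% = 7232.36
Buyer bears (A): 1053.09 + 325.42 + 1044.23 + 429.24 + 1686.35 = 4538.33
Landed cost (A) = invoice 53830.31 + 4538.33 + duty 7232.36 = 65601.00
Supplier B (CIF):
The CIF price already equals the CIF value: 56539.05
Import duty = 56539.05 × 13.1% = 7406.62
Buyer bears (B): 1044.23 + 429.24 + 1686.35 = 3159.82
Landed cost (B) = invoice 56539.05 + 3159.82 + duty 7406.62 = 67105.49
Difference = |65601.00 − 67105.49| = 1504.49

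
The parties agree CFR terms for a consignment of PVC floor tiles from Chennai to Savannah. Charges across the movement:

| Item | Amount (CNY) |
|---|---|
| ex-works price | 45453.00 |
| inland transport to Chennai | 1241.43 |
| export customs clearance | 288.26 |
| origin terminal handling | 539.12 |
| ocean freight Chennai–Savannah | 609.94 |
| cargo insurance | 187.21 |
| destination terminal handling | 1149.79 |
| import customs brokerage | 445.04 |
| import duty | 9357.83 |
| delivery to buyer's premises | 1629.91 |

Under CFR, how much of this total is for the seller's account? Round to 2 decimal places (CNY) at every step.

CFR: the seller pays costs through ocean freight to the destination port, but not insurance.
Seller's account: goods 45453.00 + inland to port 1241.43 + export clearance 288.26 + origin terminal 539.12 + freight 609.94 = 48131.75
Buyer's account: insurance 187.21 + destination terminal 1149.79 + brokerage 445.04 + duty 9357.83 + delivery 1629.91 = 12769.78

Seller's account: CNY 48131.75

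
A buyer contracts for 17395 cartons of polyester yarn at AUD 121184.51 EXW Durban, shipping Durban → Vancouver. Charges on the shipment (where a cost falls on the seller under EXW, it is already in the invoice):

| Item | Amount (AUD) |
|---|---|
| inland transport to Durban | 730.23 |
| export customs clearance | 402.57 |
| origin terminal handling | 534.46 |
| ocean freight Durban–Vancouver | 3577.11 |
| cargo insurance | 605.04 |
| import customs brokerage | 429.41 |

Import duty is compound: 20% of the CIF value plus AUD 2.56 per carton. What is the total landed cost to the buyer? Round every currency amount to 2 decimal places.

EXW: the seller makes goods available at their premises; the buyer bears all onward costs.
CIF value = EXW price + inland to port + export clearance + origin terminal + freight + insurance = 121184.51 + 730.23 + 402.57 + 534.46 + 3577.11 + 605.04 = 127033.92
Ad valorem component: 127033.92 × 20% = 25406.78
Specific component: 17395 × 2.56 = 44531.20
Import duty = 25406.78 + 44531.20 = 69937.98
Buyer bears: inland to port 730.23 + export clearance 402.57 + origin terminal 534.46 + freight 3577.11 + insurance 605.04 + brokerage 429.41 + duty 69937.98 = 76216.80
Landed cost = invoice 121184.51 + 76216.80 = 197401.31

Total landed cost: AUD 197401.31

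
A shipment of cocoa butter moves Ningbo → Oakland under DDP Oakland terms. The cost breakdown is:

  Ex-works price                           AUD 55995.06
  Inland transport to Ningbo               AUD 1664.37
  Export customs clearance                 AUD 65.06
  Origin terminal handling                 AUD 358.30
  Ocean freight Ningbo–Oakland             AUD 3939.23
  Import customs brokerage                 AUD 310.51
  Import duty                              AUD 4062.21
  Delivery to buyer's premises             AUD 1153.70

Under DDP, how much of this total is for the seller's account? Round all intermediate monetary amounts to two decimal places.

Seller's account: AUD 67548.44

DDP: the seller bears all costs including import duty.
Seller's account: goods 55995.06 + inland to port 1664.37 + export clearance 65.06 + origin terminal 358.30 + freight 3939.23 + brokerage 310.51 + duty 4062.21 + delivery 1153.70 = 67548.44
Buyer's account: 0.00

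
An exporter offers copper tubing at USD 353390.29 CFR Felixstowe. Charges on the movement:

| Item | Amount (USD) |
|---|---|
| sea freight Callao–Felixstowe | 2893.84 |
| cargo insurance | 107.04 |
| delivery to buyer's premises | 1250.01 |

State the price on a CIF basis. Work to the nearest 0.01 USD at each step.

Not relevant to the conversion: freight — on the seller under both CFR and CIF; already in the CFR price and stays in the CIF price. delivery — on the buyer under both terms; not part of either seller's price.
From CFR to CIF, the seller additionally bears: insurance.
CIF price = 353390.29 + 107.04 = 353497.33

CIF price: USD 353497.33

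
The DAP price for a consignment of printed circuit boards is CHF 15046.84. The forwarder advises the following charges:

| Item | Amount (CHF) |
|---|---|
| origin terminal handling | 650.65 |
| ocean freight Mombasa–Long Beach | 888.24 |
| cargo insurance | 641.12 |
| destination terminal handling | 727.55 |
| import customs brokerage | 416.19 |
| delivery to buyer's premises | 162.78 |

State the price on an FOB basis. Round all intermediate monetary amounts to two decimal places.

Not relevant to the conversion: origin terminal — on the seller under both DAP and FOB; already in the DAP price and stays in the FOB price. brokerage — on the buyer under both terms; not part of either seller's price.
From DAP to FOB, the seller no longer bears: freight, insurance, destination terminal, delivery.
FOB price = 15046.84 − 888.24 − 641.12 − 727.55 − 162.78 = 12627.15

FOB price: CHF 12627.15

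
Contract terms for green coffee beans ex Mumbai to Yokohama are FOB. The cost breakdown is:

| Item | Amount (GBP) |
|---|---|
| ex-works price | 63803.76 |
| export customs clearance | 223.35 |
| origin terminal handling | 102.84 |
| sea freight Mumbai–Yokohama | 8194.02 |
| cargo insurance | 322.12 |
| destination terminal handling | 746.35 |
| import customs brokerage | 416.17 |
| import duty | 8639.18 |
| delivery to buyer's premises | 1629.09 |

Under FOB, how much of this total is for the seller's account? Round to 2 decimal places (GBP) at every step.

Seller's account: GBP 64129.95

FOB: the seller bears costs until goods are on board at the origin port; the buyer bears freight, insurance and all costs thereafter.
Seller's account: goods 63803.76 + export clearance 223.35 + origin terminal 102.84 = 64129.95
Buyer's account: freight 8194.02 + insurance 322.12 + destination terminal 746.35 + brokerage 416.17 + duty 8639.18 + delivery 1629.09 = 19946.93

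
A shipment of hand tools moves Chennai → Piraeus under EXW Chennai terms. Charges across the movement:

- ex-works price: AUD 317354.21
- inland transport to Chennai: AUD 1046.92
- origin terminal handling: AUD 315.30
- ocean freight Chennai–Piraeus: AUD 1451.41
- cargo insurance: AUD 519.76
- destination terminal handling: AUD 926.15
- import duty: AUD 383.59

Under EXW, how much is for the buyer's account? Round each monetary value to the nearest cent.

Buyer's account: AUD 4643.13

EXW: the seller makes goods available at their premises; the buyer bears all onward costs.
Seller's account: goods 317354.21 = 317354.21
Buyer's account: inland to port 1046.92 + origin terminal 315.30 + freight 1451.41 + insurance 519.76 + destination terminal 926.15 + duty 383.59 = 4643.13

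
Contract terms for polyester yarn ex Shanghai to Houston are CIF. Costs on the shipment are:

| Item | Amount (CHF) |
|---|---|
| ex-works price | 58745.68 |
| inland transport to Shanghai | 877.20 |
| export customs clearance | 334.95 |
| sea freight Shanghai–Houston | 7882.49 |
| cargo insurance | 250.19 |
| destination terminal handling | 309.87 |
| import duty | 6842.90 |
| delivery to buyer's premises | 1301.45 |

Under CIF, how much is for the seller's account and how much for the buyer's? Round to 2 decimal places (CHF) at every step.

CIF: the seller pays costs through ocean freight and marine insurance to the destination port.
Seller's account: goods 58745.68 + inland to port 877.20 + export clearance 334.95 + freight 7882.49 + insurance 250.19 = 68090.51
Buyer's account: destination terminal 309.87 + duty 6842.90 + delivery 1301.45 = 8454.22

Seller: CHF 68090.51; buyer: CHF 8454.22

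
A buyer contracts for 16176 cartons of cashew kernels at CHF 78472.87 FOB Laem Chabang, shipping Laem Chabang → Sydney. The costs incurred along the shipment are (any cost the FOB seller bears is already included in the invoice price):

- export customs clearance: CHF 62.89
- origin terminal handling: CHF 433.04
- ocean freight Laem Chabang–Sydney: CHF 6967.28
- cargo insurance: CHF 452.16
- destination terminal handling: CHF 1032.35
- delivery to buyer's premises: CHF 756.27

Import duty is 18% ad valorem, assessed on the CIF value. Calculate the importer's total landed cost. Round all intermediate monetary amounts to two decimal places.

Total landed cost: CHF 103141.55

FOB: the seller bears costs until goods are on board at the origin port; the buyer bears freight, insurance and all costs thereafter.
Already in the invoice (seller's account under FOB): export clearance, origin terminal — exclude.
CIF value = FOB price + freight + insurance = 78472.87 + 6967.28 + 452.16 = 85892.31
Import duty = 85892.31 × 18% = 15460.62
Buyer bears: freight 6967.28 + insurance 452.16 + destination terminal 1032.35 + delivery 756.27 + duty 15460.62 = 24668.68
Landed cost = invoice 78472.87 + 24668.68 = 103141.55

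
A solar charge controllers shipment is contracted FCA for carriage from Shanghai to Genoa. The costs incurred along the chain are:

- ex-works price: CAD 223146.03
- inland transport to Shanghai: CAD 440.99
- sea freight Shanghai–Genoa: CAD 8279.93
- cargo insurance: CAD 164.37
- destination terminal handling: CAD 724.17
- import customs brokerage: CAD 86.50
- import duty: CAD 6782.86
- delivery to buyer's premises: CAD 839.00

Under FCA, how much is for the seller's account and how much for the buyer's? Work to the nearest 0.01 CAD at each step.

Seller: CAD 223587.02; buyer: CAD 16876.83

FCA: the seller delivers export-cleared goods to the carrier; the buyer bears costs from that point.
Seller's account: goods 223146.03 + inland to port 440.99 = 223587.02
Buyer's account: freight 8279.93 + insurance 164.37 + destination terminal 724.17 + brokerage 86.50 + duty 6782.86 + delivery 839.00 = 16876.83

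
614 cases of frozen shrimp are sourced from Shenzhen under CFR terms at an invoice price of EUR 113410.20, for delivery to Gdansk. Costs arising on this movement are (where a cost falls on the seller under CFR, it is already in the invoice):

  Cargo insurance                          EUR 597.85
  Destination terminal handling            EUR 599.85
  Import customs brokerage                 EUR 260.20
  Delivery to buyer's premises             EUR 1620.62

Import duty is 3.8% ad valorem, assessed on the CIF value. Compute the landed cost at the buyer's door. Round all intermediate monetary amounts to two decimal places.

Total landed cost: EUR 120821.03

CFR: the seller pays costs through ocean freight to the destination port, but not insurance.
CIF value = CFR price + insurance = 113410.20 + 597.85 = 114008.05
Import duty = 114008.05 × 3.8% = 4332.31
Buyer bears: insurance 597.85 + destination terminal 599.85 + brokerage 260.20 + delivery 1620.62 + duty 4332.31 = 7410.83
Landed cost = invoice 113410.20 + 7410.83 = 120821.03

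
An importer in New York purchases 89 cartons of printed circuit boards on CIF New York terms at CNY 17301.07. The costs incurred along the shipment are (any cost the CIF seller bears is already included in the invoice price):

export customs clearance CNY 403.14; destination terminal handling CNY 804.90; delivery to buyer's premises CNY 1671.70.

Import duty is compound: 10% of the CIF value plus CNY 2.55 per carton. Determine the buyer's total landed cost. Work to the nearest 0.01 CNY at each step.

CIF: the seller pays costs through ocean freight and marine insurance to the destination port.
Already in the invoice (seller's account under CIF): export clearance — exclude.
The CIF price already equals the CIF value: 17301.07
Ad valorem component: 17301.07 × 10% = 1730.11
Specific component: 89 × 2.55 = 226.95
Import duty = 1730.11 + 226.95 = 1957.06
Buyer bears: destination terminal 804.90 + delivery 1671.70 + duty 1957.06 = 4433.66
Landed cost = invoice 17301.07 + 4433.66 = 21734.73

Total landed cost: CNY 21734.73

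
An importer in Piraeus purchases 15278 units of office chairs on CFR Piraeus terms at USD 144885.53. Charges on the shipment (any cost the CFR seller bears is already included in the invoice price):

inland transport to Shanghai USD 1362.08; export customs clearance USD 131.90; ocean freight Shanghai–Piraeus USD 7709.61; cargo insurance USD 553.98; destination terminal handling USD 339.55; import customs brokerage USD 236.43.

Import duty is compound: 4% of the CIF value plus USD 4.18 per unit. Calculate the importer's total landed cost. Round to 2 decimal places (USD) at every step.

CFR: the seller pays costs through ocean freight to the destination port, but not insurance.
Already in the invoice (seller's account under CFR): inland to port, export clearance, freight — exclude.
CIF value = CFR price + insurance = 144885.53 + 553.98 = 145439.51
Ad valorem component: 145439.51 × 4% = 5817.58
Specific component: 15278 × 4.18 = 63862.04
Import duty = 5817.58 + 63862.04 = 69679.62
Buyer bears: insurance 553.98 + destination terminal 339.55 + brokerage 236.43 + duty 69679.62 = 70809.58
Landed cost = invoice 144885.53 + 70809.58 = 215695.11

Total landed cost: USD 215695.11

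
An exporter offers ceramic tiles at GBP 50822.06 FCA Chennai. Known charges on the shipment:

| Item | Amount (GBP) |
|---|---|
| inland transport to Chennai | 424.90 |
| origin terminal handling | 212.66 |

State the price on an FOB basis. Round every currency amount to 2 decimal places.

FOB price: GBP 51034.72

Not relevant to the conversion: inland to port — on the seller under both FCA and FOB; already in the FCA price and stays in the FOB price.
From FCA to FOB, the seller additionally bears: origin terminal.
FOB price = 50822.06 + 212.66 = 51034.72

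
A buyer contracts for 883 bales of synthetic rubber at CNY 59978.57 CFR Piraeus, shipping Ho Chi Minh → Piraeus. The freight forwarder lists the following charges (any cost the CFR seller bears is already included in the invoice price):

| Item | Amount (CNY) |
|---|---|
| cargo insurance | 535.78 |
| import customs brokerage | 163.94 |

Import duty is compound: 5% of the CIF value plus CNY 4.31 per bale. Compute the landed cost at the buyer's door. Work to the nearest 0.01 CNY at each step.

Total landed cost: CNY 67509.74

CFR: the seller pays costs through ocean freight to the destination port, but not insurance.
CIF value = CFR price + insurance = 59978.57 + 535.78 = 60514.35
Ad valorem component: 60514.35 × 5% = 3025.72
Specific component: 883 × 4.31 = 3805.73
Import duty = 3025.72 + 3805.73 = 6831.45
Buyer bears: insurance 535.78 + brokerage 163.94 + duty 6831.45 = 7531.17
Landed cost = invoice 59978.57 + 7531.17 = 67509.74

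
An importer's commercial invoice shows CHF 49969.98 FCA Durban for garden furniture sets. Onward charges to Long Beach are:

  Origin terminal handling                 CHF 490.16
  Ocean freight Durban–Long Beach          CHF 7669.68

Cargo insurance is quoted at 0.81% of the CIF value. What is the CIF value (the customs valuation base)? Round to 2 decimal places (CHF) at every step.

CIF value: CHF 58604.52

Let C be the CIF value. C = FCA price + pre-shipment costs + freight + 0.81% × C
C − 0.81% × C = 49969.98 + 490.16 + 7669.68
0.9919 × C = 58129.82
C = 58129.82 / 0.9919 = 58604.52
Insurance premium = 0.81% × 58604.52 = 474.70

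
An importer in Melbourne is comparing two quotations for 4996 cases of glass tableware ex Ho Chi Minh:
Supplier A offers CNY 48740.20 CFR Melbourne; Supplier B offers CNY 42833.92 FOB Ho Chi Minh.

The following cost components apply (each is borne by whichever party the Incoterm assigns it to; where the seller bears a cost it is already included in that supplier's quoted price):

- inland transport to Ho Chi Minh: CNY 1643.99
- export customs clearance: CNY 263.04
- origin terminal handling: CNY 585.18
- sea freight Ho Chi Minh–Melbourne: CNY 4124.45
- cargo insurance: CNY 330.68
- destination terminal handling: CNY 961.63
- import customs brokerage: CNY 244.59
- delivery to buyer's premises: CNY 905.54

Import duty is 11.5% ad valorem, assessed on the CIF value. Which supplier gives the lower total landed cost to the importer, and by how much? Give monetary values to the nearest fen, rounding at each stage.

Supplier B is cheaper by CNY 1986.74

Supplier A (CFR):
CIF value = CFR price + insurance = 48740.20 + 330.68 = 49070.88
Import duty = 49070.88 × 11.5% = 5643.15
Buyer bears (A): 330.68 + 961.63 + 244.59 + 905.54 = 2442.44
Landed cost (A) = invoice 48740.20 + 2442.44 + duty 5643.15 = 56825.79
Supplier B (FOB):
CIF value = FOB price + freight + insurance = 42833.92 + 4124.45 + 330.68 = 47289.05
Import duty = 47289.05 × 11.5% = 5438.24
Buyer bears (B): 4124.45 + 330.68 + 961.63 + 244.59 + 905.54 = 6566.89
Landed cost (B) = invoice 42833.92 + 6566.89 + duty 5438.24 = 54839.05
Difference = |56825.79 − 54839.05| = 1986.74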